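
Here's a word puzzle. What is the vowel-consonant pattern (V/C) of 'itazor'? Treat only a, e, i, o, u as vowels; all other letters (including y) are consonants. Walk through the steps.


Letter mapping: i = V, t = C, a = V, z = C, o = V, r = C.

VCVCVC


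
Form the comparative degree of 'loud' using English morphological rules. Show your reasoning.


Apply comparative formation (add -er): 'loud' -> 'louder'.

louder


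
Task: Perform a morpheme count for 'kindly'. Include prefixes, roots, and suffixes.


Decomposition: kind (root) + -ly (suffix) = 2 morpheme(s)

2 morphemes


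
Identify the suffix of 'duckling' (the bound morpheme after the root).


The word 'duckling' = 'duck' (root) + '-ling' (suffix). The suffix is '-ling'.

ling


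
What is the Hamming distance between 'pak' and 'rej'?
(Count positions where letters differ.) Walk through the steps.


Alignment:
Position 1: 'p' vs 'r' = DIFFER
Position 2: 'a' vs 'e' = DIFFER
Position 3: 'k' vs 'j' = DIFFER
Total differences: 3

3


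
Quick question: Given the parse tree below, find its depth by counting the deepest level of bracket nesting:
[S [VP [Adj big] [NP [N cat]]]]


Count bracket nesting levels:
'[' at pos 0: depth = 1
'[' at pos 3: depth = 2
'[' at pos 7: depth = 3
'[' at pos 17: depth = 3
'[' at pos 21: depth = 4
Maximum depth reached: 4

4


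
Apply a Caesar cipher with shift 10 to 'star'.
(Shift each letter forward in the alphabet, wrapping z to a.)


Shift each letter by 10: s -> c, t -> d, a -> k, r -> b. Result: 'cdkb'.

cdkb


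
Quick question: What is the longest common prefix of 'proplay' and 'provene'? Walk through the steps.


Compare from the start: 3 characters match: 'pro'. Mismatch at position 4: 'p' vs 'v'.

pro


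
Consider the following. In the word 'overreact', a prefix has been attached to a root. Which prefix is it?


The word 'overreact' = 'over' (prefix) + 'react' (root). The prefix is 'over'.

over


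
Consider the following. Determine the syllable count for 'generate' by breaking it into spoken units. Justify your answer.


Break 'generate' into syllables: gen-er-ate -> gen | er | ate = 3 syllables

3 syllables


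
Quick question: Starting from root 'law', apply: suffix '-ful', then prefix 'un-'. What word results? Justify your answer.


Step 1: Add suffix '-ful' to 'law' = 'lawful'
Step 2: Add prefix 'un-' to 'lawful' = 'unlawful'

unlawful


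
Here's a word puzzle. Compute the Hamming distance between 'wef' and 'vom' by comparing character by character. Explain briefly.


Alignment:
Position 1: 'w' vs 'v' = DIFFER
Position 2: 'e' vs 'o' = DIFFER
Position 3: 'f' vs 'm' = DIFFER
Total differences: 3

3


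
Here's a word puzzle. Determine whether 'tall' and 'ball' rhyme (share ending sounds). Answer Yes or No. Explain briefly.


Rime (stressed vowel + following sounds) of 'tall': -all = /ɔːl/
Rime of 'ball': -all = /ɔːl/
/ɔːl/ and /ɔːl/ are the same ending sound, so the words rhyme.

Yes


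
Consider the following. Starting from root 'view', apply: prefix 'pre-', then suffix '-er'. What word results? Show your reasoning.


Step 1: Add prefix 'pre-' to 'view' = 'preview'
Step 2: Add suffix '-er' to 'preview' = 'previewer'

previewer


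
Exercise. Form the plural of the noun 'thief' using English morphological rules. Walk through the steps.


Apply rule: Change -f to -ves. 'thief' becomes 'thieves'.

thieves


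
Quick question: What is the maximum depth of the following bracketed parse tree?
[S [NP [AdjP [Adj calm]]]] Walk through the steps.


Count bracket nesting levels:
'[' at pos 0: depth = 1
'[' at pos 3: depth = 2
'[' at pos 7: depth = 3
'[' at pos 13: depth = 4
Maximum depth reached: 4

4


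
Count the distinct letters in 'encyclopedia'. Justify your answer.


Unique letters in 'encyclopedia': {a, c, d, e, i, l, n, o, p, y} = 10 distinct letters.

10


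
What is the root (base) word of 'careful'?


Remove suffix '-ful' from 'careful' to get root 'care'.

care


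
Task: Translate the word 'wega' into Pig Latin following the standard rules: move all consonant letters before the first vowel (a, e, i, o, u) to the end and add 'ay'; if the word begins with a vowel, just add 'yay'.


'wega': move consonant cluster 'w' to end and add 'ay': 'egaway'.

egaway


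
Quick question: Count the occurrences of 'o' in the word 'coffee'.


Letter 'o' in 'coffee': found at position(s) 2 = 1 occurrence(s).

1


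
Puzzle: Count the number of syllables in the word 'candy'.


Break 'candy' into syllables: can-dy -> can | dy = 2 syllables

2 syllables


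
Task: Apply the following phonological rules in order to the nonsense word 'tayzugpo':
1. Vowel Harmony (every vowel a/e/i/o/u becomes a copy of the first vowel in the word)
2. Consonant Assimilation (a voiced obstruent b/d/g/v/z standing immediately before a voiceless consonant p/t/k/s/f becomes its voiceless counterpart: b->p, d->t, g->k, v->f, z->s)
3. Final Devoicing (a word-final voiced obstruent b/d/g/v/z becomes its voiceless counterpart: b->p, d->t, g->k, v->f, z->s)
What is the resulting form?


Starting form: 'tayzugpo'
Rule 1: Vowel Harmony: all vowels become 'a' (matching first vowel). 'tayzugpo' -> 'tayzagpa'
Rule 2: Consonant Assimilation: voiced obstruent before voiceless consonant becomes voiceless ('gp' -> 'kp'). 'tayzagpa' -> 'tayzakpa'
Rule 3: Final Devoicing: the word ends in the vowel 'a', not a consonant. No change.
Final form: 'tayzakpa'

tayzakpa


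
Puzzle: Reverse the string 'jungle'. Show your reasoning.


Reverse 'jungle' character by character: 'elgnuj'.

elgnuj


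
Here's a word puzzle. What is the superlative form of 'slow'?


Apply superlative formation (add -est): 'slow' -> 'slowest'.

slowest


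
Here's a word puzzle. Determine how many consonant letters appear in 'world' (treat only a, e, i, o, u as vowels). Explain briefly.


Consonants in 'world': w, r, l, d = 4 consonants.

4


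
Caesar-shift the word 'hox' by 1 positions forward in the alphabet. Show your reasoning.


Shift each letter by 1: h -> i, o -> p, x -> y. Result: 'ipy'.

ipy


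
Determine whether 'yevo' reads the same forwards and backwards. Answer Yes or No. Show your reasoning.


Forward: 'yevo'
Reversed: 'ovey'
They differ.

No


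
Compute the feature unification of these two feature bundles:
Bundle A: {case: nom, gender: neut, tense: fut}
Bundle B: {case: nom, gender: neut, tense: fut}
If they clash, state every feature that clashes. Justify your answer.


Compare features:
case: A=nom vs B=nom -> unified: nom
gender: A=neut vs B=neut -> unified: neut
tense: A=fut vs B=fut -> unified: fut
No clashes found.

Unified: {case: nom, gender: neut, tense: fut}


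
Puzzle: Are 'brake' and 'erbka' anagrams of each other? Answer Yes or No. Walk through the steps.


Sorted letters of 'brake': 'abekr'
Sorted letters of 'erbka': 'abekr'
They match.

Yes


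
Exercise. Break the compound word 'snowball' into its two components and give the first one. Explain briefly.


Split 'snowball' into 'snow' + 'ball'. The first part is 'snow'.

snow


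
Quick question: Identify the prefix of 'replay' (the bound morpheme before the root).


The word 'replay' = 're' (prefix) + 'play' (root). The prefix is 're'.

re


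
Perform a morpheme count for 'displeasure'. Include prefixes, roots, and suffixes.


Decomposition: dis- (prefix) + please (root) + -ure (suffix) = 3 morpheme(s)

3 morphemes


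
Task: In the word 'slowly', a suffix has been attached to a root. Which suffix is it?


The word 'slowly' = 'slow' (root) + '-ly' (suffix). The suffix is '-ly'.

ly


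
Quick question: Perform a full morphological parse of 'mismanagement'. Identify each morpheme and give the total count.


Step 1: Identify prefix: 'mis' (meaning: wrongly)
Step 2: Identify root: 'manage'
Step 3: Identify suffix(es): 'ment'
Decomposition: mis- (prefix: wrongly) + manage (root) + -ment (suffix: action/result)
Total morphemes: 3

3 morphemes (mis- (prefix: wrongly) + manage (root) + -ment (suffix: action/result))


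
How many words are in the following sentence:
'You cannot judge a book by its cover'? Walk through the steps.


Split into words: You | cannot | judge | a | book | by | its | cover = 8 words.

8


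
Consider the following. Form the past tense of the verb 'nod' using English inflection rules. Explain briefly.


Apply rule: Double final consonant and add -ed. 'nod' becomes 'nodded'.

nodded


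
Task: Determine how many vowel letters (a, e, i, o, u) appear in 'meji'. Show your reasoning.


Vowels in 'meji': e, i = 2 vowels.

2


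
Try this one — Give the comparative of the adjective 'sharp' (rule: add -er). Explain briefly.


Apply comparative formation (add -er): 'sharp' -> 'sharper'.

sharper


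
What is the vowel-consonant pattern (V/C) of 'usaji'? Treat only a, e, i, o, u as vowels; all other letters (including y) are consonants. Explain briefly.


Letter mapping: u = V, s = C, a = V, j = C, i = V.

VCVCV


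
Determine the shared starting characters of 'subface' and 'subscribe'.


Compare from the start: 3 characters match: 'sub'. Mismatch at position 4: 'f' vs 's'.

sub


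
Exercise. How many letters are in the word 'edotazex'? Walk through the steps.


Spell out 'edotazex' and number each letter: e(1), d(2), o(3), t(4), a(5), z(6), e(7), x(8). Total: 8 letters.

8


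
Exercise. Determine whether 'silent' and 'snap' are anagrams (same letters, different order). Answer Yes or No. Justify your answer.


Sorted letters of 'silent': 'eilnst'
Sorted letters of 'snap': 'anps'
They do not match.

No


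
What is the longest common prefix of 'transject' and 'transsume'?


Compare from the start: 5 characters match: 'trans'. Mismatch at position 6: 'j' vs 's'.

trans


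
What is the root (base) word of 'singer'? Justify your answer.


Remove suffix '-er' from 'singer' to get root 'sing'.

sing


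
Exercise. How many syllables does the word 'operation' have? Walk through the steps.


Break 'operation' into syllables: op-er-a-tion -> op | er | a | tion = 4 syllables

4 syllables


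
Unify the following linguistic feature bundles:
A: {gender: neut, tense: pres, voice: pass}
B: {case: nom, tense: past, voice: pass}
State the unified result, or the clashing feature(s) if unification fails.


Compare features:
case: A=_ vs B=nom -> unified: nom
gender: A=neut vs B=_ -> unified: neut
tense: A=pres vs B=past -> CLASH
voice: A=pass vs B=pass -> unified: pass
Clash detected on feature 'tense' (pres vs past); unification fails.

CLASH on 'tense' (pres vs past)


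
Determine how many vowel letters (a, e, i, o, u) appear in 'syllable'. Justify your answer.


Vowels in 'syllable': a, e = 2 vowels.

2


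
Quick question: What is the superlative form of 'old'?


Apply superlative formation (add -est): 'old' -> 'oldest'.

oldest


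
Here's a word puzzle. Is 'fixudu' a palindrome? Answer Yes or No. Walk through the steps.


Forward: 'fixudu'
Reversed: 'uduxif'
They differ.

No


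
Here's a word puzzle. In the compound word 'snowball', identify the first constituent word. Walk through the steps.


Split 'snowball' into 'snow' + 'ball'. The first part is 'snow'.

snow


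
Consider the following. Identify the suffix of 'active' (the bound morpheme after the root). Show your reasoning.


The word 'active' = 'act' (root) + '-ive' (suffix). The suffix is '-ive'.

ive


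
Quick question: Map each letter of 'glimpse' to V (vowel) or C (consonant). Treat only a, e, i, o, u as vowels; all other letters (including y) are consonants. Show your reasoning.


Letter mapping: g = C, l = C, i = V, m = C, p = C, s = C, e = V.

CCVCCCV


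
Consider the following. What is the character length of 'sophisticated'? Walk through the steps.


Spell out 'sophisticated' and number each letter: s(1), o(2), p(3), h(4), i(5), s(6), t(7), i(8), c(9), a(10), t(11), e(12), d(13). Total: 13 letters.

13


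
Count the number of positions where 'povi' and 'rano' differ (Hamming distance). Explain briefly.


Alignment:
Position 1: 'p' vs 'r' = DIFFER
Position 2: 'o' vs 'a' = DIFFER
Position 3: 'v' vs 'n' = DIFFER
Position 4: 'i' vs 'o' = DIFFER
Total differences: 4

4


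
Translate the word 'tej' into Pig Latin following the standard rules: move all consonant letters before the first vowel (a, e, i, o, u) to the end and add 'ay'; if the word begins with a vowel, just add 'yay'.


'tej': move consonant cluster 't' to end and add 'ay': 'ejtay'.

ejtay


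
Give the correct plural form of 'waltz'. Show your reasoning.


Apply rule: Add -es (sibilant/fricative ending). 'waltz' becomes 'waltzes'.

waltzes


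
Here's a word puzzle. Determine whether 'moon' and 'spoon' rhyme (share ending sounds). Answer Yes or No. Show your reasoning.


Rime (stressed vowel + following sounds) of 'moon': -oon = /uːn/
Rime of 'spoon': -oon = /uːn/
/uːn/ and /uːn/ are the same ending sound, so the words rhyme.

Yes


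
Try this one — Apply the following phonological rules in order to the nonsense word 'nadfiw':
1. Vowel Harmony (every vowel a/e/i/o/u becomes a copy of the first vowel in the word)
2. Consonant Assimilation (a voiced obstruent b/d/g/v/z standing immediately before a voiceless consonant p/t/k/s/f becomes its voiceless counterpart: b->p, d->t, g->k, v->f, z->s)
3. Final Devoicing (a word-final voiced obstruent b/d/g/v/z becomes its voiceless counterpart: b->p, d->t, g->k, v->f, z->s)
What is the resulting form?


Starting form: 'nadfiw'
Rule 1: Vowel Harmony: all vowels become 'a' (matching first vowel). 'nadfiw' -> 'nadfaw'
Rule 2: Consonant Assimilation: voiced obstruent before voiceless consonant becomes voiceless ('df' -> 'tf'). 'nadfaw' -> 'natfaw'
Rule 3: Final Devoicing: final consonant 'w' is not one of the voiced obstruents b/d/g/v/z. No change.
Final form: 'natfaw'

natfaw


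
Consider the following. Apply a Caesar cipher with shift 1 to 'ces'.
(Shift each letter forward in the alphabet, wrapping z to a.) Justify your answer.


Shift each letter by 1: c -> d, e -> f, s -> t. Result: 'dft'.

dft


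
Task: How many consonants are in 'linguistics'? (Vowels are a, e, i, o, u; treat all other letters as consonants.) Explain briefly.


Consonants in 'linguistics': l, n, g, s, t, c, s = 7 consonants.

7


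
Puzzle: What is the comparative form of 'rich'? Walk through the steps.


Apply comparative formation (add -er): 'rich' -> 'richer'.

richer


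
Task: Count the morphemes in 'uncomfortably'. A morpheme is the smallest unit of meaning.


Decomposition: un- (prefix) + comfort (root) + -able (suffix) + -ly (suffix) = 4 morpheme(s)

4 morphemes


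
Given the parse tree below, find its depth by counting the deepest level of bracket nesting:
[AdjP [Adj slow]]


Count bracket nesting levels:
'[' at pos 0: depth = 1
'[' at pos 6: depth = 2
Maximum depth reached: 2

2


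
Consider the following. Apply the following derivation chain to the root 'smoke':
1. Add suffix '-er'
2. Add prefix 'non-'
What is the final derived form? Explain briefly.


Step 1: Add suffix '-er' to 'smoke' = 'smoker'
Step 2: Add prefix 'non-' to 'smoker' = 'nonsmoker'

nonsmoker


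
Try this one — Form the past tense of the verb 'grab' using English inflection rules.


Apply rule: Double final consonant and add -ed. 'grab' becomes 'grabbed'.

grabbed


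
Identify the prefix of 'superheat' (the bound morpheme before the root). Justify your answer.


The word 'superheat' = 'super' (prefix) + 'heat' (root). The prefix is 'super'.

super


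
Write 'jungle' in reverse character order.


Reverse 'jungle' character by character: 'elgnuj'.

elgnuj


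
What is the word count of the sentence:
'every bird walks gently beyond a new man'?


Split into words: every | bird | walks | gently | beyond | a | new | man = 8 words.

8


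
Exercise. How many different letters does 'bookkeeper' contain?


Unique letters in 'bookkeeper': {b, e, k, o, p, r} = 6 distinct letters.

6


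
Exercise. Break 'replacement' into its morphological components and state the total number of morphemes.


Step 1: Identify prefix: 're' (meaning: again)
Step 2: Identify root: 'place'
Step 3: Identify suffix(es): 'ment'
Decomposition: re- (prefix: again) + place (root) + -ment (suffix: action/result)
Total morphemes: 3

3 morphemes (re- (prefix: again) + place (root) + -ment (suffix: action/result))


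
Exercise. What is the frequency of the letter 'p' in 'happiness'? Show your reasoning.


Letter 'p' in 'happiness': found at position(s) 3, 4 = 2 occurrence(s).

2


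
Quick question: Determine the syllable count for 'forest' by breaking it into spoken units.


Break 'forest' into syllables: for-est -> for | est = 2 syllables

2 syllables


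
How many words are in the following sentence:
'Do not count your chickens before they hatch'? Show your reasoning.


Split into words: Do | not | count | your | chickens | before | they | hatch = 8 words.

8


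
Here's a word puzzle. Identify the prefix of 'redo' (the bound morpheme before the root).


The word 'redo' = 're' (prefix) + 'do' (root). The prefix is 're'.

re


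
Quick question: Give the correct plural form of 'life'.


Apply rule: Change -fe to -ves. 'life' becomes 'lives'.

lives


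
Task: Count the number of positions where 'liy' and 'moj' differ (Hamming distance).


Alignment:
Position 1: 'l' vs 'm' = DIFFER
Position 2: 'i' vs 'o' = DIFFER
Position 3: 'y' vs 'j' = DIFFER
Total differences: 3

3


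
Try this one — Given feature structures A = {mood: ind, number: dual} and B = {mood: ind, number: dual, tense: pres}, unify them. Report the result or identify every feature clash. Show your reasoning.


Compare features:
mood: A=ind vs B=ind -> unified: ind
number: A=dual vs B=dual -> unified: dual
tense: A=_ vs B=pres -> unified: pres
No clashes found.

Unified: {mood: ind, number: dual, tense: pres}


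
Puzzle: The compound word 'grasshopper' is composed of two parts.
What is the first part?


Split 'grasshopper' into 'grass' + 'hopper'. The first part is 'grass'.

grass


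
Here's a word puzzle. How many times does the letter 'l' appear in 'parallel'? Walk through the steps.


Letter 'l' in 'parallel': found at position(s) 5, 6, 8 = 3 occurrence(s).

3


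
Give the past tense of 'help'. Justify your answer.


Apply rule: Add -ed. 'help' becomes 'helped'.

helped


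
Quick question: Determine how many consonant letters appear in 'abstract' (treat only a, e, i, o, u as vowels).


Consonants in 'abstract': b, s, t, r, c, t = 6 consonants.

6


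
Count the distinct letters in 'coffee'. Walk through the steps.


Unique letters in 'coffee': {c, e, f, o} = 4 distinct letters.

4


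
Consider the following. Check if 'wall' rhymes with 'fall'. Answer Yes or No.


Rime (stressed vowel + following sounds) of 'wall': -all = /ɔːl/
Rime of 'fall': -all = /ɔːl/
/ɔːl/ and /ɔːl/ are the same ending sound, so the words rhyme.

Yes


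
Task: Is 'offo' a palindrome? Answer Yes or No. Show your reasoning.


Forward: 'offo'
Reversed: 'offo'
They are identical.

Yes


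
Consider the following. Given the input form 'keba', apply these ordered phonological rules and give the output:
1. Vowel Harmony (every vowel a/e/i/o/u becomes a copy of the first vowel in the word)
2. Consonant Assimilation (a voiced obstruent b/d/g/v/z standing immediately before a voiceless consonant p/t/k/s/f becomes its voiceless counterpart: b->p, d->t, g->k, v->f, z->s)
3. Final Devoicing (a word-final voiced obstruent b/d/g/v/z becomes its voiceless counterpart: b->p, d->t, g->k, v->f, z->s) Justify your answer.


Starting form: 'keba'
Rule 1: Vowel Harmony: all vowels become 'e' (matching first vowel). 'keba' -> 'kebe'
Rule 2: Consonant Assimilation: no voiced obstruent (b/d/g/v/z) stands immediately before a voiceless consonant (p/t/k/s/f). No change.
Rule 3: Final Devoicing: the word ends in the vowel 'e', not a consonant. No change.
Final form: 'kebe'

kebe


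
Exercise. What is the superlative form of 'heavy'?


Apply superlative formation (consonant + y: change y to i, add -est): 'heavy' -> 'heaviest'.

heaviest


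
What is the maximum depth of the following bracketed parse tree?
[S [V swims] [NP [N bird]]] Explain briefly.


Count bracket nesting levels:
'[' at pos 0: depth = 1
'[' at pos 3: depth = 2
'[' at pos 13: depth = 2
'[' at pos 17: depth = 3
Maximum depth reached: 3

3


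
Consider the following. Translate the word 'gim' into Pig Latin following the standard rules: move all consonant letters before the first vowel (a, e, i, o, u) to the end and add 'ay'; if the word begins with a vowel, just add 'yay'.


'gim': move consonant cluster 'g' to end and add 'ay': 'imgay'.

imgay


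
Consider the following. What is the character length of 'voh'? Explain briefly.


Spell out 'voh' and number each letter: v(1), o(2), h(3). Total: 3 letters.

3


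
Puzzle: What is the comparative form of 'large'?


Apply comparative formation (ends in e: add -r): 'large' -> 'larger'.

larger


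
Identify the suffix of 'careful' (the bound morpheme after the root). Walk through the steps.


The word 'careful' = 'care' (root) + '-ful' (suffix). The suffix is '-ful'.

ful


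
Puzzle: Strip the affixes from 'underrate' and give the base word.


Remove prefix 'under' from 'underrate' to get root 'rate'.

rate


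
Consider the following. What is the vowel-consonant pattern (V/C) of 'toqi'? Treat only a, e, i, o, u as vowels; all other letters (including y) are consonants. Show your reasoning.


Letter mapping: t = C, o = V, q = C, i = V.

CVCV


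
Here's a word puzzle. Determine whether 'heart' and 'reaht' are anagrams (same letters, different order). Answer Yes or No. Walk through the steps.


Sorted letters of 'heart': 'aehrt'
Sorted letters of 'reaht': 'aehrt'
They match.

Yes


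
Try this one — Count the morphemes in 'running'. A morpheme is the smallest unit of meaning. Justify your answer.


Decomposition: run (root) + -ing (suffix) = 2 morpheme(s)

2 morphemes


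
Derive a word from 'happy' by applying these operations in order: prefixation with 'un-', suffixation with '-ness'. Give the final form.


Step 1: Add prefix 'un-' to 'happy' = 'unhappy'
Step 2: Add suffix '-ness' to 'unhappy' = 'unhappiness'

unhappiness


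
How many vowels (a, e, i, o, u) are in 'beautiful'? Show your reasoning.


Vowels in 'beautiful': e, a, u, i, u = 5 vowels.

5


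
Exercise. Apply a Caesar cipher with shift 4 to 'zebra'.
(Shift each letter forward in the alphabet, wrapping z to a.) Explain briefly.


Shift each letter by 4: z -> d, e -> i, b -> f, r -> v, a -> e. Result: 'difve'.

difve


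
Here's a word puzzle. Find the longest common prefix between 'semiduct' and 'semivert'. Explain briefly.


Compare from the start: 4 characters match: 'semi'. Mismatch at position 5: 'd' vs 'v'.

semi


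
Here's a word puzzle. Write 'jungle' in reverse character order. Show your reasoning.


Reverse 'jungle' character by character: 'elgnuj'.

elgnuj


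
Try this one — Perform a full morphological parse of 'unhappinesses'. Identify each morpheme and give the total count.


Step 1: Identify prefix: 'un' (meaning: not/reverse)
Step 2: Identify root: 'happy'
Step 3: Identify suffix(es): 'ness, es'
Decomposition: un- (prefix: not/reverse) + happy (root) + -ness (suffix: state of) + -es (plural)
Total morphemes: 4

4 morphemes (un- (prefix: not/reverse) + happy (root) + -ness (suffix: state of) + -es (plural))


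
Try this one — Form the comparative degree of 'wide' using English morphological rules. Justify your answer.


Apply comparative formation (ends in e: add -r): 'wide' -> 'wider'.

wider


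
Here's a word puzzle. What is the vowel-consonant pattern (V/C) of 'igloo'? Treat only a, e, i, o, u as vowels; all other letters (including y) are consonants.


Letter mapping: i = V, g = C, l = C, o = V, o = V.

VCCVV


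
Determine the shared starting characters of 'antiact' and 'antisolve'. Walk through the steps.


Compare from the start: 4 characters match: 'anti'. Mismatch at position 5: 'a' vs 's'.

anti


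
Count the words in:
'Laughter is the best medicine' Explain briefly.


Split into words: Laughter | is | the | best | medicine = 5 words.

5


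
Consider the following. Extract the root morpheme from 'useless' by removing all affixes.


Remove suffix '-less' from 'useless' to get root 'use'.

use


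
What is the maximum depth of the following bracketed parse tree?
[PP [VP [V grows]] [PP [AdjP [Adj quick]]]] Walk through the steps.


Count bracket nesting levels:
'[' at pos 0: depth = 1
'[' at pos 4: depth = 2
'[' at pos 8: depth = 3
'[' at pos 19: depth = 2
'[' at pos 23: depth = 3
'[' at pos 29: depth = 4
Maximum depth reached: 4

4


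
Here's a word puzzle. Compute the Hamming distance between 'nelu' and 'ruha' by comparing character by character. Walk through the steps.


Alignment:
Position 1: 'n' vs 'r' = DIFFER
Position 2: 'e' vs 'u' = DIFFER
Position 3: 'l' vs 'h' = DIFFER
Position 4: 'u' vs 'a' = DIFFER
Total differences: 4

4


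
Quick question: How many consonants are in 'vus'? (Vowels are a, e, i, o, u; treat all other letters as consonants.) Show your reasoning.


Consonants in 'vus': v, s = 2 consonants.

2


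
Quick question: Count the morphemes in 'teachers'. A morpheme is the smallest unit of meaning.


Decomposition: teach (root) + -er (suffix) + -s (plural) = 3 morpheme(s)

3 morphemes


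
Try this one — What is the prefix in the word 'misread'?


The word 'misread' = 'mis' (prefix) + 'read' (root). The prefix is 'mis'.

mis


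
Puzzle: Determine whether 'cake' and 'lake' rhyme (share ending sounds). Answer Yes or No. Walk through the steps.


Rime (stressed vowel + following sounds) of 'cake': -ake = /eɪk/
Rime of 'lake': -ake = /eɪk/
/eɪk/ and /eɪk/ are the same ending sound, so the words rhyme.

Yes


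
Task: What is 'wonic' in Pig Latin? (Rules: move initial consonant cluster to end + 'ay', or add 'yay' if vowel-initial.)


'wonic': move consonant cluster 'w' to end and add 'ay': 'onicway'.

onicway


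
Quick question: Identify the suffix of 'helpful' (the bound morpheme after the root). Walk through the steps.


The word 'helpful' = 'help' (root) + '-ful' (suffix). The suffix is '-ful'.

ful


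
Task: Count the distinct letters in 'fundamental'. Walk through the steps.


Unique letters in 'fundamental': {a, d, e, f, l, m, n, t, u} = 9 distinct letters.

9


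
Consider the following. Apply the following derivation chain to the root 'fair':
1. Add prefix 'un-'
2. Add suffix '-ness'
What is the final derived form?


Step 1: Add prefix 'un-' to 'fair' = 'unfair'
Step 2: Add suffix '-ness' to 'unfair' = 'unfairness'

unfairness


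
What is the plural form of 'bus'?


Apply rule: Add -es (sibilant/fricative ending). 'bus' becomes 'buses'.

buses


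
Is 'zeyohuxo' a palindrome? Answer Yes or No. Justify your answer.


Forward: 'zeyohuxo'
Reversed: 'oxuhoyez'
They differ.

No


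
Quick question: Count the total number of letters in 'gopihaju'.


Spell out 'gopihaju' and number each letter: g(1), o(2), p(3), i(4), h(5), a(6), j(7), u(8). Total: 8 letters.

8


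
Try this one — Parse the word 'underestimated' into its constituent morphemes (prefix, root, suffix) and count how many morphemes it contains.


Step 1: Identify prefix: 'under' (meaning: beneath/insufficient)
Step 2: Identify root: 'estimate'
Step 3: Identify suffix(es): 'ed'
Decomposition: under- (prefix: beneath/insufficient) + estimate (root) + -ed (suffix: past)
Total morphemes: 3

3 morphemes (under- (prefix: beneath/insufficient) + estimate (root) + -ed (suffix: past))


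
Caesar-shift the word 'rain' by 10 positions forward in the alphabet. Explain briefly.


Shift each letter by 10: r -> b, a -> k, i -> s, n -> x. Result: 'bksx'.

bksx


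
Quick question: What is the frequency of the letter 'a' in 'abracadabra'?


Letter 'a' in 'abracadabra': found at position(s) 1, 4, 6, 8, 11 = 5 occurrence(s).

5


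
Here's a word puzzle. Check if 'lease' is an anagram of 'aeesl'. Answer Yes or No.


Sorted letters of 'lease': 'aeels'
Sorted letters of 'aeesl': 'aeels'
They match.

Yes


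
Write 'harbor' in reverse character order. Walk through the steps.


Reverse 'harbor' character by character: 'robrah'.

robrah


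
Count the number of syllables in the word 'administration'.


Break 'administration' into syllables: ad-min-is-tra-tion -> ad | min | is | tra | tion = 5 syllables

5 syllables


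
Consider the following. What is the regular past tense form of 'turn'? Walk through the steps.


Apply rule: Add -ed. 'turn' becomes 'turned'.

turned


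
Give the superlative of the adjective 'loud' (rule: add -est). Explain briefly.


Apply superlative formation (add -est): 'loud' -> 'loudest'.

loudest


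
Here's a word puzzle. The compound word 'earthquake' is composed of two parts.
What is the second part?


Split 'earthquake' into 'earth' + 'quake'. The second part is 'quake'.

quake


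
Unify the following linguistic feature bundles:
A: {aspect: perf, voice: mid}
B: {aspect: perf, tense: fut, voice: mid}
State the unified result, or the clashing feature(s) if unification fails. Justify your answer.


Compare features:
aspect: A=perf vs B=perf -> unified: perf
tense: A=_ vs B=fut -> unified: fut
voice: A=mid vs B=mid -> unified: mid
No clashes found.

Unified: {aspect: perf, tense: fut, voice: mid}


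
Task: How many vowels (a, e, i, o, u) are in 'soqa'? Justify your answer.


Vowels in 'soqa': o, a = 2 vowels.

2


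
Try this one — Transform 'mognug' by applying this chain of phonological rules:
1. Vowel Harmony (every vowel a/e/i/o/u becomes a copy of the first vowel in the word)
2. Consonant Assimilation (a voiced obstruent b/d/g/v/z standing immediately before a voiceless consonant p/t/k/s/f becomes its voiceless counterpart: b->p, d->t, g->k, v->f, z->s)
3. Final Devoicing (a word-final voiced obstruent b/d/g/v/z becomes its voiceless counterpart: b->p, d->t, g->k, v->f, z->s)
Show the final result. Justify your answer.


Starting form: 'mognug'
Rule 1: Vowel Harmony: all vowels become 'o' (matching first vowel). 'mognug' -> 'mognog'
Rule 2: Consonant Assimilation: no voiced obstruent (b/d/g/v/z) stands immediately before a voiceless consonant (p/t/k/s/f). No change.
Rule 3: Final Devoicing: word-final voiced obstruent 'g' becomes voiceless 'k'. 'mognog' -> 'mognok'
Final form: 'mognok'

mognok


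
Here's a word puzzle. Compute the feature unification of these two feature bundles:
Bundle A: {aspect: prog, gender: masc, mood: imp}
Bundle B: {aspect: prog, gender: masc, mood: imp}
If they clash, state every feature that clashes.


Compare features:
aspect: A=prog vs B=prog -> unified: prog
gender: A=masc vs B=masc -> unified: masc
mood: A=imp vs B=imp -> unified: imp
No clashes found.

Unified: {aspect: prog, gender: masc, mood: imp}


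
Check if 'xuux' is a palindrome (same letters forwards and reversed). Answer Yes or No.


Forward: 'xuux'
Reversed: 'xuux'
They are identical.

Yes


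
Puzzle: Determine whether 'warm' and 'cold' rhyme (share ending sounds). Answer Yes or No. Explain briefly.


Rime (stressed vowel + following sounds) of 'warm': -arm = /ɔːrm/
Rime of 'cold': -old = /oʊld/
/ɔːrm/ and /oʊld/ are different ending sounds, so the words do not rhyme.

No


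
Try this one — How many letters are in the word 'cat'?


Spell out 'cat' and number each letter: c(1), a(2), t(3). Total: 3 letters.

3


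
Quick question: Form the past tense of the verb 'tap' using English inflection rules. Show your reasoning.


Apply rule: Double final consonant and add -ed. 'tap' becomes 'tapped'.

tapped


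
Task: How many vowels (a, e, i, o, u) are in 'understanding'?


Vowels in 'understanding': u, e, a, i = 4 vowels.

4


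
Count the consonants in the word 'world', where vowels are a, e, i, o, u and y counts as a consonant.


Consonants in 'world': w, r, l, d = 4 consonants.

4


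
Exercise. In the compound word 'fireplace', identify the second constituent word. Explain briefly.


Split 'fireplace' into 'fire' + 'place'. The second part is 'place'.

place


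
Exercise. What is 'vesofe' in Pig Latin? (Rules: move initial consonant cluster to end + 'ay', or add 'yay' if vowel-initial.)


'vesofe': move consonant cluster 'v' to end and add 'ay': 'esofevay'.

esofevay


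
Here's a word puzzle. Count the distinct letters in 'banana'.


Unique letters in 'banana': {a, b, n} = 3 distinct letters.

3


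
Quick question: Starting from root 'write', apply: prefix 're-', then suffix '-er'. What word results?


Step 1: Add prefix 're-' to 'write' = 'rewrite'
Step 2: Add suffix '-er' to 'rewrite' = 'rewriter'

rewriter


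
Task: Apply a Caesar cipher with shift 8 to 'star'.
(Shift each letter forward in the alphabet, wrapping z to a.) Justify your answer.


Shift each letter by 8: s -> a, t -> b, a -> i, r -> z. Result: 'abiz'.

abiz


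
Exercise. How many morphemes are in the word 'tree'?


Decomposition: tree (free morpheme) = 1 morpheme(s)

1 morphemes


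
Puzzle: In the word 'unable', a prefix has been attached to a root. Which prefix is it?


The word 'unable' = 'un' (prefix) + 'able' (root). The prefix is 'un'.

un


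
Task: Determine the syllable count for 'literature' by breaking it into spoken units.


Break 'literature' into syllables: lit-er-a-ture -> lit | er | a | ture = 4 syllables

4 syllables


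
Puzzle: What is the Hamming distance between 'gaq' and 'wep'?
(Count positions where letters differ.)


Alignment:
Position 1: 'g' vs 'w' = DIFFER
Position 2: 'a' vs 'e' = DIFFER
Position 3: 'q' vs 'p' = DIFFER
Total differences: 3

3


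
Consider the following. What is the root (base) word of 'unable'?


Remove prefix 'un' from 'unable' to get root 'able'.

able


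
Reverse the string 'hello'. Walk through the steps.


Reverse 'hello' character by character: 'olleh'.

olleh


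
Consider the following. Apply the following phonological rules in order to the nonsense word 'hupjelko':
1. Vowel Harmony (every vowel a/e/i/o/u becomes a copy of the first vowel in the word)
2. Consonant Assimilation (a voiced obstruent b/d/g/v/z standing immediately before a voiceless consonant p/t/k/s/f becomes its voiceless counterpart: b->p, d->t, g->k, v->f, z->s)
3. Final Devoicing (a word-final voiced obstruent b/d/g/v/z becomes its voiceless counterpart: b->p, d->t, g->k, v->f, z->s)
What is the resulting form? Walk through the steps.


Starting form: 'hupjelko'
Rule 1: Vowel Harmony: all vowels become 'u' (matching first vowel). 'hupjelko' -> 'hupjulku'
Rule 2: Consonant Assimilation: no voiced obstruent (b/d/g/v/z) stands immediately before a voiceless consonant (p/t/k/s/f). No change.
Rule 3: Final Devoicing: the word ends in the vowel 'u', not a consonant. No change.
Final form: 'hupjulku'

hupjulku


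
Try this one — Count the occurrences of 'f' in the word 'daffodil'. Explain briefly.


Letter 'f' in 'daffodil': found at position(s) 3, 4 = 2 occurrence(s).

2


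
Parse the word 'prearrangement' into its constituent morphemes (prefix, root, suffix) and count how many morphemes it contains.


Step 1: Identify prefix: 'pre' (meaning: before)
Step 2: Identify root: 'arrange'
Step 3: Identify suffix(es): 'ment'
Decomposition: pre- (prefix: before) + arrange (root) + -ment (suffix: action/result)
Total morphemes: 3

3 morphemes (pre- (prefix: before) + arrange (root) + -ment (suffix: action/result))


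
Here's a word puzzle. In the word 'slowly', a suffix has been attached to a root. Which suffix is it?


The word 'slowly' = 'slow' (root) + '-ly' (suffix). The suffix is '-ly'.

ly


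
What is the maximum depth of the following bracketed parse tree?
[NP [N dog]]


Count bracket nesting levels:
'[' at pos 0: depth = 1
'[' at pos 4: depth = 2
Maximum depth reached: 2

2


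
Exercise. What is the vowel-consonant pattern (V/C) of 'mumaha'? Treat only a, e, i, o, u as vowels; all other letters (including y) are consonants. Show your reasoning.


Letter mapping: m = C, u = V, m = C, a = V, h = C, a = V.

CVCVCV


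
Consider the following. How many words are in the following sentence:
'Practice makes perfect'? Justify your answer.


Split into words: Practice | makes | perfect = 3 words.

3


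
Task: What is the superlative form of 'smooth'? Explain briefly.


Apply superlative formation (add -est): 'smooth' -> 'smoothest'.

smoothest


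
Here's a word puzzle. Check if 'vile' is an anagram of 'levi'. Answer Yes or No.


Sorted letters of 'vile': 'eilv'
Sorted letters of 'levi': 'eilv'
They match.

Yes


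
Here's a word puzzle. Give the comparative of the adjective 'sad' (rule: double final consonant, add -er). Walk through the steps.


Apply comparative formation (double final consonant, add -er): 'sad' -> 'sadder'.

sadder


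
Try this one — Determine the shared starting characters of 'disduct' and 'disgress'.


Compare from the start: 3 characters match: 'dis'. Mismatch at position 4: 'd' vs 'g'.

dis


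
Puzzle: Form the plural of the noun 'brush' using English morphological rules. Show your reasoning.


Apply rule: Add -es (sibilant/fricative ending). 'brush' becomes 'brushes'.

brushes


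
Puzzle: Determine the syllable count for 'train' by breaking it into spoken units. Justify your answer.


Break 'train' into syllables: train -> train = 1 syllable

1 syllable


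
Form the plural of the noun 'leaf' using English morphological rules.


Apply rule: Change -f to -ves. 'leaf' becomes 'leaves'.

leaves


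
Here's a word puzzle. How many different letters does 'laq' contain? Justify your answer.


Unique letters in 'laq': {a, l, q} = 3 distinct letters.

3


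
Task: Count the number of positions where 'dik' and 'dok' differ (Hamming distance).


Alignment:
Position 1: 'd' vs 'd' = match
Position 2: 'i' vs 'o' = DIFFER
Position 3: 'k' vs 'k' = match
Total differences: 1

1


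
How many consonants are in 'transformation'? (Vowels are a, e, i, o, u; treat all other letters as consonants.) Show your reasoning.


Consonants in 'transformation': t, r, n, s, f, r, m, t, n = 9 consonants.

9


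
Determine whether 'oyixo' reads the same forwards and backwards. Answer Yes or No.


Forward: 'oyixo'
Reversed: 'oxiyo'
They differ.

No


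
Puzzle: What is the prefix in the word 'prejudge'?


The word 'prejudge' = 'pre' (prefix) + 'judge' (root). The prefix is 'pre'.

pre


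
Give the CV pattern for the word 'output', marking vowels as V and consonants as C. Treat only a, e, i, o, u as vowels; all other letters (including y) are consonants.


Letter mapping: o = V, u = V, t = C, p = C, u = V, t = C.

VVCCVC


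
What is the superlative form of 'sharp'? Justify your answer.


Apply superlative formation (add -est): 'sharp' -> 'sharpest'.

sharpest


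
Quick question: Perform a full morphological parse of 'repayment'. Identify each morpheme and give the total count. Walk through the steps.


Step 1: Identify prefix: 're' (meaning: again)
Step 2: Identify root: 'pay'
Step 3: Identify suffix(es): 'ment'
Decomposition: re- (prefix: again) + pay (root) + -ment (suffix: action/result)
Total morphemes: 3

3 morphemes (re- (prefix: again) + pay (root) + -ment (suffix: action/result))
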